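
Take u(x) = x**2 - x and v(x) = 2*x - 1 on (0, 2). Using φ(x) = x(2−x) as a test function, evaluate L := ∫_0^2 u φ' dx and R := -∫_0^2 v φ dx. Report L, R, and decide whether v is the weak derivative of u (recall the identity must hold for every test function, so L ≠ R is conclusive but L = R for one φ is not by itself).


LHS = -4/3, RHS = -4/3. Yes, v = u' weakly.

u(x) = x**2 - x, classical derivative u'(x) = 2*x - 1.
φ(x) = x(2−x), so φ'(x) = 2 - 2*x.
Note φ(0) = φ(2) = 0, so the boundary term u·φ vanishes.
LHS = ∫_0^2 u(x) φ'(x) dx = ∫_0^2 (-2*x^3 + 4*x^2 - 2*x) dx. Term by term:
  ∫_0^2 -2*x^3 dx = -8;  ∫_0^2 4*x^2 dx = 32/3;  ∫_0^2 -2*x dx = -4.
Sum: -8 + 32/3 − 4 = -4/3.
So LHS = -4/3.
∫_0^2 v(x) φ(x) dx = ∫_0^2 (-2*x^3 + 5*x^2 - 2*x) dx. Term by term:
  ∫_0^2 -2*x^3 dx = -8;  ∫_0^2 5*x^2 dx = 40/3;  ∫_0^2 -2*x dx = -4.
Sum: -8 + 40/3 − 4 = 4/3.
So RHS = -∫_0^2 v(x) φ(x) dx = -4/3.
LHS = RHS, so the identity holds for this test φ.
Moreover u is smooth here and v(x) = u'(x) = 2*x - 1 pointwise, so the identity holds for every test function. Hence v is the weak derivative of u.


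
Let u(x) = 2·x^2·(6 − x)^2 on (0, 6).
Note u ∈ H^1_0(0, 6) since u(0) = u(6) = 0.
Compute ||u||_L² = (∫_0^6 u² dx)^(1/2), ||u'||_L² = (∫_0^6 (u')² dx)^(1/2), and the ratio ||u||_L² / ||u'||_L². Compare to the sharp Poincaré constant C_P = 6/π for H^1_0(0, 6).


||u||_L² / ||u'||_L² = sqrt(3) < C_P = 6/π.

u(x) = 2·x^2·(6 − x)^2, so u'(x) = 8*x*(x - 6)*(x - 3).
u(x) = 2·x^2·(6 − x)^2 vanishes at x = 0 and x = 6, so u ∈ H^1_0(0, 6). Differentiate via the product rule and integrate the resulting polynomials term by term.
  ∫_0^6 u² dx = ∫_0^6 (4*x^8 - 96*x^7 + 864*x^6 - 3456*x^5 + 5184*x^4) dx. Term by term:
    ∫_0^6 4*x^8 dx = 4478976;  ∫_0^6 -96*x^7 dx = -20155392;  ∫_0^6 864*x^6 dx = 241864704/7;
    ∫_0^6 -3456*x^5 dx = -26873856;  ∫_0^6 5184*x^4 dx = 40310784/5.
  Sum: 4478976 − 20155392 + 241864704/7 − 26873856 + 40310784/5 = 2239488/35.
  ∫_0^6 (u')² dx = ∫_0^6 (64*x^6 - 1152*x^5 + 7488*x^4 - 20736*x^3 + 20736*x^2) dx. Term by term:
    ∫_0^6 64*x^6 dx = 17915904/7;  ∫_0^6 -1152*x^5 dx = -8957952;  ∫_0^6 7488*x^4 dx = 58226688/5;
    ∫_0^6 -20736*x^3 dx = -6718464;  ∫_0^6 20736*x^2 dx = 1492992.
  Sum: 17915904/7 − 8957952 + 58226688/5 − 6718464 + 1492992 = 746496/35.
∫_0^6 u² dx = 2239488/35, so ||u||_L² = 864*sqrt(105)/35.
∫_0^6 (u')² dx = 746496/35, so ||u'||_L² = 864*sqrt(35)/35.
Ratio ||u||_L² / ||u'||_L² = sqrt(3).
Sharp Poincaré constant on H^1_0(0, 6) is C_P = L/π = 6/π, achieved by sin(π/6·x).
A polynomial bump cannot attain the sharp Poincaré constant (only the first sine eigenfunction does), so the ratio is strictly less than C_P, consistent with ||u||_L² ≤ C_P ||u'||_L².


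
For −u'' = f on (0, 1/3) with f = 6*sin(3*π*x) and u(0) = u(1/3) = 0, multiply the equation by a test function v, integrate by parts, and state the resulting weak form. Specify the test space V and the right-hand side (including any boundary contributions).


V = H^1_0(0, 1/3) (so v(0) = v(1/3) = 0); weak form: ∫_0^1/3 u'v' dx = ∫_0^1/3 (6*sin(3*π*x)) v dx for all v ∈ V.

Multiply both sides by a test function v and integrate from 0 to 1/3:
  ∫_0^1/3 −u''(x) v(x) dx = ∫_0^1/3 f(x) v(x) dx.
Integrate the LHS by parts once:
  ∫_0^1/3 −u'' v dx = −[u'(x) v(x)]_0^1/3 + ∫_0^1/3 u'(x) v'(x) dx.
Thus ∫_0^1/3 u'(x) v'(x) dx = ∫_0^1/3 f(x) v(x) dx + [u'(x) v(x)]_0^1/3.
Choose V so that boundary terms are either known or forced to vanish.
u is Dirichlet: u(0) = u(1/3) = 0. Let V = H^1_0(0, 1/3); then v(0) = v(1/3) = 0, and [u' v]_0^1/3 = 0.
Weak formulation: find u (satisfying any essential BC) such that ∫_0^1/3 u'(x) v'(x) dx = ∫_0^1/3 f v dx for all v ∈ V.
Substituting f(x) = 6*sin(3*π*x), the right-hand side is ∫_0^1/3 (6*sin(3*π*x)) v dx.


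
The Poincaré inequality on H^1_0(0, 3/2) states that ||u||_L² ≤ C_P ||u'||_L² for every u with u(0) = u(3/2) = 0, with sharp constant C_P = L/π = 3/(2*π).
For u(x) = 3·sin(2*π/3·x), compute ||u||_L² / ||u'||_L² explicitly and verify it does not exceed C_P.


||u||_L² / ||u'||_L² = 3/(2*π) = C_P.

u(x) = 3·sin(2*π/3·x), so u'(x) = 2*π*cos(2*π*x/3).
Writing u(x) = A·sin(kπx/L) with A = 3 and k = 1, use ∫_0^L sin²(kπx/L) dx = L/2 and ∫_0^L cos²(kπx/L) dx = L/2.
u² = 9·sin²(2*π/3·x) and (u')² = 4*π^2·cos²(2*π/3·x), and each of sin², cos² integrates to L/2 = 3/4 over (0, 3/2).
∫_0^3/2 u² dx = 27/4, so ||u||_L² = 3*sqrt(3)/2.
∫_0^3/2 (u')² dx = 3*π^2, so ||u'||_L² = sqrt(3)*π.
Ratio ||u||_L² / ||u'||_L² = 3/(2*π).
Sharp Poincaré constant on H^1_0(0, 3/2) is C_P = L/π = 3/(2*π), achieved by sin(2*π/3·x).
This is the k = 1 eigenfunction (up to amplitude), so the ratio equals the sharp Poincaré constant exactly.


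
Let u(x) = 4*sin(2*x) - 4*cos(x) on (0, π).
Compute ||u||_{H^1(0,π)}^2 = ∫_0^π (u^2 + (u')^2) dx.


||u||_{H^1(0,π)}^2 = -256/3 + 56*π

u'(x) = 4*sin(x) + 8*cos(2*x).
Expand u² and (u')² and integrate term by term on (0, π), using: for integers n ≥ 1, ∫_0^π sin²(nx) dx = ∫_0^π cos²(nx) dx = π/2; for n ≠ n', ∫_0^π sin(nx)sin(n'x) dx = ∫_0^π cos(nx)cos(n'x) dx = 0; and by product-to-sum, ∫_0^π sin(nx)cos(n'x) dx = ½∫_0^π [sin((n+n')x) + sin((n−n')x)] dx, which is 0 when n+n' is even and 2n/(n²−n'²) when n+n' is odd (it need not vanish on (0, π)).
  u² squared terms: (-4)²·∫cos(x)² dx = 16·π/2 = 8*π;  (4)²·∫sin(2x)² dx = 16·π/2 = 8*π.
  u² cross terms: 2·(-4)·(4)·∫cos(x)·sin(2x) dx = -32·(4/3) = -128/3.
  So ∫_0^π u² dx = 8*π + 8*π − 128/3 = -128/3 + 16*π.
  (u')² squared terms: (4)²·∫sin(x)² dx = 16·π/2 = 8*π;  (8)²·∫cos(2x)² dx = 64·π/2 = 32*π.
  (u')² cross terms: 2·(4)·(8)·∫sin(x)·cos(2x) dx = 64·(-2/3) = -128/3.
  So ∫_0^π (u')² dx = 8*π + 32*π − 128/3 = -128/3 + 40*π.
||u||_{H^1}^2 = (-128/3 + 16*π) + (-128/3 + 40*π) = -256/3 + 56*π.


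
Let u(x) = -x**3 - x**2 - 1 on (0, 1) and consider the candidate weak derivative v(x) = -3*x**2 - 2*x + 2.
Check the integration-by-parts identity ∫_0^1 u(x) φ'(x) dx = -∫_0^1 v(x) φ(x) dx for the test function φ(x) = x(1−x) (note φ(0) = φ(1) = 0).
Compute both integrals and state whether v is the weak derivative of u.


LHS = 19/60, RHS = -1/60. No, v is not the weak derivative of u.

u(x) = -x**3 - x**2 - 1, classical derivative u'(x) = -3*x**2 - 2*x.
φ(x) = x(1−x), so φ'(x) = 1 - 2*x.
Note φ(0) = φ(1) = 0, so the boundary term u·φ vanishes.
LHS = ∫_0^1 u(x) φ'(x) dx = ∫_0^1 (2*x^4 + x^3 - x^2 + 2*x - 1) dx. Term by term:
  ∫_0^1 2*x^4 dx = 2/5;  ∫_0^1 x^3 dx = 1/4;  ∫_0^1 -x^2 dx = -1/3;
  ∫_0^1 2*x dx = 1;  ∫_0^1 -1 dx = -1.
Sum: 2/5 + 1/4 − 1/3 + 1 − 1 = 19/60.
So LHS = 19/60.
∫_0^1 v(x) φ(x) dx = ∫_0^1 (3*x^4 - x^3 - 4*x^2 + 2*x) dx. Term by term:
  ∫_0^1 3*x^4 dx = 3/5;  ∫_0^1 -x^3 dx = -1/4;  ∫_0^1 -4*x^2 dx = -4/3;
  ∫_0^1 2*x dx = 1.
Sum: 3/5 − 1/4 − 4/3 + 1 = 1/60.
So RHS = -∫_0^1 v(x) φ(x) dx = -1/60.
LHS − RHS = 1/3 ≠ 0, so the identity fails.
(For a valid weak derivative the identity must hold for EVERY test function, in particular this one. The failure shows v is NOT the weak derivative of u.)
Correct weak derivative would be u'(x) = -3*x**2 - 2*x.


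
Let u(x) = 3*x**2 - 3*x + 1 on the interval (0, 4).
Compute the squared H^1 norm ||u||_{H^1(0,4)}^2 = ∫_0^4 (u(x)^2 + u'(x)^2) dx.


||u||_{H^1}^2 = 7416/5

The H^1 norm (squared) on an interval (0, L) is
  ||u||_{H^1}^2 = ∫_0^L u(x)^2 dx + ∫_0^L u'(x)^2 dx.
Compute u'(x) = 6*x - 3.
Then u(x)^2 = 9*x**4 - 18*x**3 + 15*x**2 - 6*x + 1 and u'(x)^2 = 36*x**2 - 36*x + 9.
Integrate each monomial from 0 to 4 using ∫_0^4 c·x^n dx = c·4^(n+1)/(n+1):
  ∫_0^4 u(x)^2 dx = ∫_0^4 (9*x^4 - 18*x^3 + 15*x^2 - 6*x + 1) dx. Term by term:
    ∫_0^4 9*x^4 dx = 9216/5;  ∫_0^4 -18*x^3 dx = -1152;  ∫_0^4 15*x^2 dx = 320;
    ∫_0^4 -6*x dx = -48;  ∫_0^4 1 dx = 4.
  Sum: 9216/5 − 1152 + 320 − 48 + 4 = 4836/5.
  ∫_0^4 u'(x)^2 dx = ∫_0^4 (36*x^2 - 36*x + 9) dx. Term by term:
    ∫_0^4 36*x^2 dx = 768;  ∫_0^4 -36*x dx = -288;  ∫_0^4 9 dx = 36.
  Sum: 768 − 288 + 36 = 516.
Adding: ||u||_{H^1}^2 = 4836/5 + 516 = 7416/5.


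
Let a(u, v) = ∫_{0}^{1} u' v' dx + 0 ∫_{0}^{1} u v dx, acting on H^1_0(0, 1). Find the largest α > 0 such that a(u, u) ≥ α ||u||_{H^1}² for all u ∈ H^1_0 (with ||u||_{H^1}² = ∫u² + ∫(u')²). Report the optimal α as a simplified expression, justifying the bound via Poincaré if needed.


α = π^2/(1 + π^2)

Coercivity of a(·,·) on H^1_0(0, 1) means a(u, u) ≥ α ||u||_{H^1}² for every u ∈ H^1_0.
The interval has length L = 1, and Poincaré/coercivity depend only on L. Here a(u, u) = ∫(u')² + (0)·∫u².
Here c = 0, so a(u,u) = ∫(u')² alone. The condition a(u,u) ≥ α||u||_{H^1}² reads (1−α)∫(u')² ≥ (α−c)∫u². Any admissible α is ≤ 1 (rapidly oscillating u have ∫u²/∫(u')² → 0), and α = 1 would force 0 ≥ (1−c)∫u², impossible since c < 1; so 1−α > 0. By the sharp Poincaré inequality on H^1_0 of an interval of length L, ∫(u')² ≥ (π/L)²∫u² with equality for the first sine mode sin(π(x−x₀)/L) (x₀ the left endpoint), so the inequality holds for all u iff (1−α)(π/L)² ≥ α − c, i.e. α ≤ ((π/L)² + c)/((π/L)² + 1) = (1 + c(L/π)²)/(1 + (L/π)²). (Direct route, valid since c ≤ 0: Poincaré gives c∫u² ≥ c(L/π)²∫(u')², so a(u,u) ≥ (1 + c(L/π)²)∫(u')², while ||u||_{H^1}² ≤ (1 + (L/π)²)∫(u')²; dividing yields the same α.) With (π/L)² = π^2 and c = 0, the largest admissible constant is α = ((π/L)² + c)/((π/L)² + 1).
Simplifying, α = π^2/(1 + π^2).


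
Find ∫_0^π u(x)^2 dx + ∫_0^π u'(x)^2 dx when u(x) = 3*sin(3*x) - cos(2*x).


||u||_{H^1(0,π)}^2 = -36 + 95*π/2

u'(x) = 2*sin(2*x) + 9*cos(3*x).
Expand u² and (u')² and integrate term by term on (0, π), using: for integers n ≥ 1, ∫_0^π sin²(nx) dx = ∫_0^π cos²(nx) dx = π/2; for n ≠ n', ∫_0^π sin(nx)sin(n'x) dx = ∫_0^π cos(nx)cos(n'x) dx = 0; and by product-to-sum, ∫_0^π sin(nx)cos(n'x) dx = ½∫_0^π [sin((n+n')x) + sin((n−n')x)] dx, which is 0 when n+n' is even and 2n/(n²−n'²) when n+n' is odd (it need not vanish on (0, π)).
  u² squared terms: (-1)²·∫cos(2x)² dx = 1·π/2 = π/2;  (3)²·∫sin(3x)² dx = 9·π/2 = 9*π/2.
  u² cross terms: 2·(-1)·(3)·∫cos(2x)·sin(3x) dx = -6·(6/5) = -36/5.
  So ∫_0^π u² dx = π/2 + 9*π/2 − 36/5 = -36/5 + 5*π.
  (u')² squared terms: (2)²·∫sin(2x)² dx = 4·π/2 = 2*π;  (9)²·∫cos(3x)² dx = 81·π/2 = 81*π/2.
  (u')² cross terms: 2·(2)·(9)·∫sin(2x)·cos(3x) dx = 36·(-4/5) = -144/5.
  So ∫_0^π (u')² dx = 2*π + 81*π/2 − 144/5 = -144/5 + 85*π/2.
||u||_{H^1}^2 = (-36/5 + 5*π) + (-144/5 + 85*π/2) = -36 + 95*π/2.


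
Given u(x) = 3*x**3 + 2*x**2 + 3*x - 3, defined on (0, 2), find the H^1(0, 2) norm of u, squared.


||u||_{H^1}^2 = 151456/105

The H^1 norm (squared) on an interval (0, L) is
  ||u||_{H^1}^2 = ∫_0^L u(x)^2 dx + ∫_0^L u'(x)^2 dx.
Compute u'(x) = 9*x**2 + 4*x + 3.
Then u(x)^2 = 9*x**6 + 12*x**5 + 22*x**4 - 6*x**3 - 3*x**2 - 18*x + 9 and u'(x)^2 = 81*x**4 + 72*x**3 + 70*x**2 + 24*x + 9.
Integrate each monomial from 0 to 2 using ∫_0^2 c·x^n dx = c·2^(n+1)/(n+1):
  ∫_0^2 u(x)^2 dx = ∫_0^2 (9*x^6 + 12*x^5 + 22*x^4 - 6*x^3 - 3*x^2 - 18*x + 9) dx. Term by term:
    ∫_0^2 9*x^6 dx = 1152/7;  ∫_0^2 12*x^5 dx = 128;  ∫_0^2 22*x^4 dx = 704/5;
    ∫_0^2 -6*x^3 dx = -24;  ∫_0^2 -3*x^2 dx = -8;  ∫_0^2 -18*x dx = -36;
    ∫_0^2 9 dx = 18.
  Sum: 1152/7 + 128 + 704/5 − 24 − 8 − 36 + 18 = 13418/35.
  ∫_0^2 u'(x)^2 dx = ∫_0^2 (81*x^4 + 72*x^3 + 70*x^2 + 24*x + 9) dx. Term by term:
    ∫_0^2 81*x^4 dx = 2592/5;  ∫_0^2 72*x^3 dx = 288;  ∫_0^2 70*x^2 dx = 560/3;
    ∫_0^2 24*x dx = 48;  ∫_0^2 9 dx = 18.
  Sum: 2592/5 + 288 + 560/3 + 48 + 18 = 15886/15.
Adding: ||u||_{H^1}^2 = 13418/35 + 15886/15 = 151456/105.


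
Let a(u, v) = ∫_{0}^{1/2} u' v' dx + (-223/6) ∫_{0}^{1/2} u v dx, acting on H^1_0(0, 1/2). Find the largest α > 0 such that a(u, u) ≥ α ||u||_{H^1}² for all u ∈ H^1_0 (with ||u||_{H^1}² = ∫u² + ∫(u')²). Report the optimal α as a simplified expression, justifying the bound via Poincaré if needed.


α = (-223 + 24*π^2)/(6*(1 + 4*π^2))

Coercivity of a(·,·) on H^1_0(0, 1/2) means a(u, u) ≥ α ||u||_{H^1}² for every u ∈ H^1_0.
The interval has length L = 1/2, and Poincaré/coercivity depend only on L. Here a(u, u) = ∫(u')² + (-223/6)·∫u².
Here c = -223/6 < 0 with |c| < (π/L)² = 4*π^2, so coercivity still holds. The condition a(u,u) ≥ α||u||_{H^1}² reads (1−α)∫(u')² ≥ (α−c)∫u². Any admissible α is ≤ 1 (rapidly oscillating u have ∫u²/∫(u')² → 0), and α = 1 would force 0 ≥ (1−c)∫u², impossible since c < 1; so 1−α > 0. By the sharp Poincaré inequality on H^1_0 of an interval of length L, ∫(u')² ≥ (π/L)²∫u² with equality for the first sine mode sin(π(x−x₀)/L) (x₀ the left endpoint), so the inequality holds for all u iff (1−α)(π/L)² ≥ α − c, i.e. α ≤ ((π/L)² + c)/((π/L)² + 1) = (1 + c(L/π)²)/(1 + (L/π)²). (Direct route, valid since c ≤ 0: Poincaré gives c∫u² ≥ c(L/π)²∫(u')², so a(u,u) ≥ (1 + c(L/π)²)∫(u')², while ||u||_{H^1}² ≤ (1 + (L/π)²)∫(u')²; dividing yields the same α.) With (π/L)² = 4*π^2 and c = -223/6, the largest admissible constant is α = ((π/L)² + c)/((π/L)² + 1).
Simplifying, α = (-223 + 24*π^2)/(6*(1 + 4*π^2)).


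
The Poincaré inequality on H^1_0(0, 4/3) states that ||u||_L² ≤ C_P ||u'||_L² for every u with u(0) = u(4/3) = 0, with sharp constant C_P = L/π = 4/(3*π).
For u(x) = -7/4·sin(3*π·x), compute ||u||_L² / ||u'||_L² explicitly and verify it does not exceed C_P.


||u||_L² / ||u'||_L² = 1/(3*π) < C_P = 4/(3*π).

u(x) = -7/4·sin(3*π·x), so u'(x) = -21*π*cos(3*π*x)/4.
Writing u(x) = A·sin(kπx/L) with A = -7/4 and k = 4, use ∫_0^L sin²(kπx/L) dx = L/2 and ∫_0^L cos²(kπx/L) dx = L/2.
u² = 49/16·sin²(3*π·x) and (u')² = 441*π^2/16·cos²(3*π·x), and each of sin², cos² integrates to L/2 = 2/3 over (0, 4/3).
∫_0^4/3 u² dx = 49/24, so ||u||_L² = 7*sqrt(6)/12.
∫_0^4/3 (u')² dx = 147*π^2/8, so ||u'||_L² = 7*sqrt(6)*π/4.
Ratio ||u||_L² / ||u'||_L² = 1/(3*π).
Sharp Poincaré constant on H^1_0(0, 4/3) is C_P = L/π = 4/(3*π), achieved by sin(3*π/4·x).
This is the k = 4 harmonic; the ratio L/(kπ) is strictly less than C_P = L/π, consistent with the sharp inequality ||u||_L² ≤ C_P ||u'||_L².


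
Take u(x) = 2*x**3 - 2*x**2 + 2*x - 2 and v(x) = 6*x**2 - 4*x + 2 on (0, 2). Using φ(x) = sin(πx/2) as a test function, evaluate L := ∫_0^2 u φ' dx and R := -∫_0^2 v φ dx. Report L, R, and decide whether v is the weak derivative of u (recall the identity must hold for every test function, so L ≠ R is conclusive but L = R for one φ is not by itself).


LHS = -40/π + 192/π^3, RHS = -40/π + 192/π^3. Yes, v = u' weakly.

u(x) = 2*x**3 - 2*x**2 + 2*x - 2, classical derivative u'(x) = 6*x**2 - 4*x + 2.
φ(x) = sin(πx/2), so φ'(x) = π*cos(π*x/2)/2.
Note φ(0) = φ(2) = 0, so the boundary term u·φ vanishes.
LHS = ∫_0^2 u(x) φ'(x) dx = ∫_0^2 (π*x^3*cos(π*x/2) - π*x^2*cos(π*x/2) + π*x*cos(π*x/2) - π*cos(π*x/2)) dx. Term by term:
  ∫_0^2 -π*cos(π*x/2) dx = 0;  ∫_0^2 π*x*cos(π*x/2) dx = -8/π;  ∫_0^2 π*x^3*cos(π*x/2) dx = -48/π + 192/π^3;
  ∫_0^2 -π*x^2*cos(π*x/2) dx = 16/π.
Sum: 0 − 8/π + -48/π + 192/π^3 + 16/π = -40/π + 192/π^3.
So LHS = -40/π + 192/π^3.
∫_0^2 v(x) φ(x) dx = ∫_0^2 (6*x^2*sin(π*x/2) - 4*x*sin(π*x/2) + 2*sin(π*x/2)) dx. Term by term:
  ∫_0^2 2*sin(π*x/2) dx = 8/π;  ∫_0^2 -4*x*sin(π*x/2) dx = -16/π;  ∫_0^2 6*x^2*sin(π*x/2) dx = -192/π^3 + 48/π.
Sum: 8/π − 16/π + -192/π^3 + 48/π = -192/π^3 + 40/π.
So RHS = -∫_0^2 v(x) φ(x) dx = -40/π + 192/π^3.
LHS = RHS, so the identity holds for this test φ.
Moreover u is smooth here and v(x) = u'(x) = 6*x**2 - 4*x + 2 pointwise, so the identity holds for every test function. Hence v is the weak derivative of u.


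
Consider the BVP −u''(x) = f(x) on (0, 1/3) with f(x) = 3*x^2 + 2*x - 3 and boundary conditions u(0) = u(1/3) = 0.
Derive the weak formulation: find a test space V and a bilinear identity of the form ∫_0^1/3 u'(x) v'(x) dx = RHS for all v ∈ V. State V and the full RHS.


V = H^1_0(0, 1/3) (so v(0) = v(1/3) = 0); weak form: ∫_0^1/3 u'v' dx = ∫_0^1/3 (3*x^2 + 2*x - 3) v dx for all v ∈ V.

Multiply both sides by a test function v and integrate from 0 to 1/3:
  ∫_0^1/3 −u''(x) v(x) dx = ∫_0^1/3 f(x) v(x) dx.
Integrate the LHS by parts once:
  ∫_0^1/3 −u'' v dx = −[u'(x) v(x)]_0^1/3 + ∫_0^1/3 u'(x) v'(x) dx.
Thus ∫_0^1/3 u'(x) v'(x) dx = ∫_0^1/3 f(x) v(x) dx + [u'(x) v(x)]_0^1/3.
Choose V so that boundary terms are either known or forced to vanish.
u is Dirichlet: u(0) = u(1/3) = 0. Let V = H^1_0(0, 1/3); then v(0) = v(1/3) = 0, and [u' v]_0^1/3 = 0.
Weak formulation: find u (satisfying any essential BC) such that ∫_0^1/3 u'(x) v'(x) dx = ∫_0^1/3 f v dx for all v ∈ V.
Substituting f(x) = 3*x^2 + 2*x - 3, the right-hand side is ∫_0^1/3 (3*x^2 + 2*x - 3) v dx.


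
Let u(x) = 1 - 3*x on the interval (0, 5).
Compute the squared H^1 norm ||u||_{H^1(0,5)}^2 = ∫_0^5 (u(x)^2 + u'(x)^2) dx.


||u||_{H^1}^2 = 350

The H^1 norm (squared) on an interval (0, L) is
  ||u||_{H^1}^2 = ∫_0^L u(x)^2 dx + ∫_0^L u'(x)^2 dx.
Compute u'(x) = -3.
Then u(x)^2 = 9*x**2 - 6*x + 1 and u'(x)^2 = 9.
Integrate each monomial from 0 to 5 using ∫_0^5 c·x^n dx = c·5^(n+1)/(n+1):
  ∫_0^5 u(x)^2 dx = ∫_0^5 (9*x^2 - 6*x + 1) dx. Term by term:
    ∫_0^5 9*x^2 dx = 375;  ∫_0^5 -6*x dx = -75;  ∫_0^5 1 dx = 5.
  Sum: 375 − 75 + 5 = 305.
  ∫_0^5 u'(x)^2 dx = ∫_0^5 (9) dx. Term by term:
    ∫_0^5 9 dx = 45.
Adding: ||u||_{H^1}^2 = 305 + 45 = 350.


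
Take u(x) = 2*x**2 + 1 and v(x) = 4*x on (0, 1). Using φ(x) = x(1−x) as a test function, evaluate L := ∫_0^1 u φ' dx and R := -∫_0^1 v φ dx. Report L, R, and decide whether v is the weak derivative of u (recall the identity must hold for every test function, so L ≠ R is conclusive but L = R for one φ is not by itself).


LHS = -1/3, RHS = -1/3. Yes, v = u' weakly.

u(x) = 2*x**2 + 1, classical derivative u'(x) = 4*x.
φ(x) = x(1−x), so φ'(x) = 1 - 2*x.
Note φ(0) = φ(1) = 0, so the boundary term u·φ vanishes.
LHS = ∫_0^1 u(x) φ'(x) dx = ∫_0^1 (-4*x^3 + 2*x^2 - 2*x + 1) dx. Term by term:
  ∫_0^1 -4*x^3 dx = -1;  ∫_0^1 2*x^2 dx = 2/3;  ∫_0^1 -2*x dx = -1;
  ∫_0^1 1 dx = 1.
Sum: -1 + 2/3 − 1 + 1 = -1/3.
So LHS = -1/3.
∫_0^1 v(x) φ(x) dx = ∫_0^1 (-4*x^3 + 4*x^2) dx. Term by term:
  ∫_0^1 -4*x^3 dx = -1;  ∫_0^1 4*x^2 dx = 4/3.
Sum: -1 + 4/3 = 1/3.
So RHS = -∫_0^1 v(x) φ(x) dx = -1/3.
LHS = RHS, so the identity holds for this test φ.
Moreover u is smooth here and v(x) = u'(x) = 4*x pointwise, so the identity holds for every test function. Hence v is the weak derivative of u.


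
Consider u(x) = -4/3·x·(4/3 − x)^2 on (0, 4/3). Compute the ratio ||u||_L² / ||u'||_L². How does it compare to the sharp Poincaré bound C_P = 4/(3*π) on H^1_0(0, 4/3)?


||u||_L² / ||u'||_L² = 2*sqrt(14)/21 < C_P = 4/(3*π).

u(x) = -4/3·x·(4/3 − x)^2, so u'(x) = -4*x^2 + 64*x/9 - 64/27.
u(x) = -4/3·x·(4/3 − x)^2 vanishes at x = 0 and x = 4/3, so u ∈ H^1_0(0, 4/3). Differentiate via the product rule and integrate the resulting polynomials term by term.
  ∫_0^4/3 u² dx = ∫_0^4/3 (16*x^6/9 - 256*x^5/27 + 512*x^4/27 - 4096*x^3/243 + 4096*x^2/729) dx. Term by term:
    ∫_0^4/3 16*x^6/9 dx = 262144/137781;  ∫_0^4/3 -256*x^5/27 dx = -524288/59049;  ∫_0^4/3 512*x^4/27 dx = 524288/32805;
    ∫_0^4/3 -4096*x^3/243 dx = -262144/19683;  ∫_0^4/3 4096*x^2/729 dx = 262144/59049.
  Sum: 262144/137781 − 524288/59049 + 524288/32805 − 262144/19683 + 262144/59049 = 262144/2066715.
  ∫_0^4/3 (u')² dx = ∫_0^4/3 (16*x^4 - 512*x^3/9 + 5632*x^2/81 - 8192*x/243 + 4096/729) dx. Term by term:
    ∫_0^4/3 16*x^4 dx = 16384/1215;  ∫_0^4/3 -512*x^3/9 dx = -32768/729;  ∫_0^4/3 5632*x^2/81 dx = 360448/6561;
    ∫_0^4/3 -8192*x/243 dx = -65536/2187;  ∫_0^4/3 4096/729 dx = 16384/2187.
  Sum: 16384/1215 − 32768/729 + 360448/6561 − 65536/2187 + 16384/2187 = 32768/32805.
∫_0^4/3 u² dx = 262144/2066715, so ||u||_L² = 512*sqrt(35)/8505.
∫_0^4/3 (u')² dx = 32768/32805, so ||u'||_L² = 128*sqrt(10)/405.
Ratio ||u||_L² / ||u'||_L² = 2*sqrt(14)/21.
Sharp Poincaré constant on H^1_0(0, 4/3) is C_P = L/π = 4/(3*π), achieved by sin(3*π/4·x).
A polynomial bump cannot attain the sharp Poincaré constant (only the first sine eigenfunction does), so the ratio is strictly less than C_P, consistent with ||u||_L² ≤ C_P ||u'||_L².


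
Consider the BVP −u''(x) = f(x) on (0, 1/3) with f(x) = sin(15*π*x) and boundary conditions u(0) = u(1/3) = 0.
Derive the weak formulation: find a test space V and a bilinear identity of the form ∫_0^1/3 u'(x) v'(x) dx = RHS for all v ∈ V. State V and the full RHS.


V = H^1_0(0, 1/3) (so v(0) = v(1/3) = 0); weak form: ∫_0^1/3 u'v' dx = ∫_0^1/3 (sin(15*π*x)) v dx for all v ∈ V.

Multiply both sides by a test function v and integrate from 0 to 1/3:
  ∫_0^1/3 −u''(x) v(x) dx = ∫_0^1/3 f(x) v(x) dx.
Integrate the LHS by parts once:
  ∫_0^1/3 −u'' v dx = −[u'(x) v(x)]_0^1/3 + ∫_0^1/3 u'(x) v'(x) dx.
Thus ∫_0^1/3 u'(x) v'(x) dx = ∫_0^1/3 f(x) v(x) dx + [u'(x) v(x)]_0^1/3.
Choose V so that boundary terms are either known or forced to vanish.
u is Dirichlet: u(0) = u(1/3) = 0. Let V = H^1_0(0, 1/3); then v(0) = v(1/3) = 0, and [u' v]_0^1/3 = 0.
Weak formulation: find u (satisfying any essential BC) such that ∫_0^1/3 u'(x) v'(x) dx = ∫_0^1/3 f v dx for all v ∈ V.
Substituting f(x) = sin(15*π*x), the right-hand side is ∫_0^1/3 (sin(15*π*x)) v dx.


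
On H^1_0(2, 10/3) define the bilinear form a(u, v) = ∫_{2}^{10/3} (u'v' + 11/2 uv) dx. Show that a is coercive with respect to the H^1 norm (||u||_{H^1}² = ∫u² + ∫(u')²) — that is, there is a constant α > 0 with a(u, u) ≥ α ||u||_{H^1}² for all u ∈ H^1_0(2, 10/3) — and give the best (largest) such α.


α = 1

Coercivity of a(·,·) on H^1_0(2, 10/3) means a(u, u) ≥ α ||u||_{H^1}² for every u ∈ H^1_0.
The interval has length L = 4/3, and Poincaré/coercivity depend only on L. Here a(u, u) = ∫(u')² + (11/2)·∫u².
Here c = 11/2 ≥ 1, so a(u,u) = ∫(u')² + c∫u² ≥ ∫(u')² + ∫u² = ||u||_{H^1}², i.e. α = 1 works. No larger α is possible: a(u,u) ≥ α||u||_{H^1}² means (1−α)∫(u')² ≥ (α−c)∫u², and for the modes u_n = sin(nπ(x−x₀)/L) (x₀ the left endpoint) one has ∫u_n²/∫(u_n')² = (L/(nπ))² → 0, so a(u_n,u_n)/||u_n||_{H^1}² → 1. Hence the optimal constant is α = 1.
Therefore α = 1.


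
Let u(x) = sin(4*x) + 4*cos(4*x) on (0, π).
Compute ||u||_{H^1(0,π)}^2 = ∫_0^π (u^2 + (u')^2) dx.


||u||_{H^1(0,π)}^2 = 289*π/2

u'(x) = -16*sin(4*x) + 4*cos(4*x).
Expand u² and (u')² and integrate term by term on (0, π), using: for integers n ≥ 1, ∫_0^π sin²(nx) dx = ∫_0^π cos²(nx) dx = π/2; for n ≠ n', ∫_0^π sin(nx)sin(n'x) dx = ∫_0^π cos(nx)cos(n'x) dx = 0; and by product-to-sum, ∫_0^π sin(nx)cos(n'x) dx = ½∫_0^π [sin((n+n')x) + sin((n−n')x)] dx, which is 0 when n+n' is even and 2n/(n²−n'²) when n+n' is odd (it need not vanish on (0, π)).
  u² squared terms: (4)²·∫cos(4x)² dx = 16·π/2 = 8*π;  (1)²·∫sin(4x)² dx = 1·π/2 = π/2.
  u² cross terms: 2·(4)·(1)·∫cos(4x)·sin(4x) dx = 8·(0) = 0.
  So ∫_0^π u² dx = 8*π + π/2 + 0 = 17*π/2.
  (u')² squared terms: (-16)²·∫sin(4x)² dx = 256·π/2 = 128*π;  (4)²·∫cos(4x)² dx = 16·π/2 = 8*π.
  (u')² cross terms: 2·(-16)·(4)·∫sin(4x)·cos(4x) dx = -128·(0) = 0.
  So ∫_0^π (u')² dx = 128*π + 8*π + 0 = 136*π.
||u||_{H^1}^2 = (17*π/2) + (136*π) = 289*π/2.


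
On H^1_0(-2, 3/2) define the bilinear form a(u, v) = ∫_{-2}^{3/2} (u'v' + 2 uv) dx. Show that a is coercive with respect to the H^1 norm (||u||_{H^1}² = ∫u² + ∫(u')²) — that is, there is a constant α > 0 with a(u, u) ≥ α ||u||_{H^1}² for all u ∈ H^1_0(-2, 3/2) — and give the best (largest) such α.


α = 1

Coercivity of a(·,·) on H^1_0(-2, 3/2) means a(u, u) ≥ α ||u||_{H^1}² for every u ∈ H^1_0.
The interval has length L = 7/2, and Poincaré/coercivity depend only on L. Here a(u, u) = ∫(u')² + (2)·∫u².
Here c = 2 ≥ 1, so a(u,u) = ∫(u')² + c∫u² ≥ ∫(u')² + ∫u² = ||u||_{H^1}², i.e. α = 1 works. No larger α is possible: a(u,u) ≥ α||u||_{H^1}² means (1−α)∫(u')² ≥ (α−c)∫u², and for the modes u_n = sin(nπ(x−x₀)/L) (x₀ the left endpoint) one has ∫u_n²/∫(u_n')² = (L/(nπ))² → 0, so a(u_n,u_n)/||u_n||_{H^1}² → 1. Hence the optimal constant is α = 1.
Therefore α = 1.


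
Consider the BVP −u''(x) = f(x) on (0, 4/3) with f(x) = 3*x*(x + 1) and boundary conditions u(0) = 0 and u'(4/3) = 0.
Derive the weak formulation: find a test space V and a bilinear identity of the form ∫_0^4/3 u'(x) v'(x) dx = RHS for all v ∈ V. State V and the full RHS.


V = {v ∈ H^1(0, 4/3) : v(0) = 0} (test functions vanish at x = 0 where u is specified); weak form: ∫_0^4/3 u'v' dx = ∫_0^4/3 (3*x*(x + 1)) v dx for all v ∈ V.

Multiply both sides by a test function v and integrate from 0 to 4/3:
  ∫_0^4/3 −u''(x) v(x) dx = ∫_0^4/3 f(x) v(x) dx.
Integrate the LHS by parts once:
  ∫_0^4/3 −u'' v dx = −[u'(x) v(x)]_0^4/3 + ∫_0^4/3 u'(x) v'(x) dx.
Thus ∫_0^4/3 u'(x) v'(x) dx = ∫_0^4/3 f(x) v(x) dx + [u'(x) v(x)]_0^4/3.
Choose V so that boundary terms are either known or forced to vanish.
Mixed BC: u(0) = 0 (Dirichlet) and u'(4/3) = 0 (Neumann). Define V = {v ∈ H^1(0, 4/3) : v(0) = 0}. Then [u' v]_0^4/3 = u'(4/3)·v(4/3) − u'(0)·0 = 0.
Weak formulation: find u (satisfying any essential BC) such that ∫_0^4/3 u'(x) v'(x) dx = ∫_0^4/3 f v dx for all v ∈ V (Dirichlet at 0 absorbed into V; the Neumann datum at x = 4/3 is zero, so no boundary term remains).
Substituting f(x) = 3*x*(x + 1), the right-hand side is ∫_0^4/3 (3*x*(x + 1)) v dx.


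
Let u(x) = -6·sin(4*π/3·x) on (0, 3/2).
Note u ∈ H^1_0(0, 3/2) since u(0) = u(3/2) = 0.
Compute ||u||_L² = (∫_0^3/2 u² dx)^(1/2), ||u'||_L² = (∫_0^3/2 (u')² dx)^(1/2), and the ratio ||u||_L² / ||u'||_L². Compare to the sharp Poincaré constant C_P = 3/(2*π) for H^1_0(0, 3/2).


||u||_L² / ||u'||_L² = 3/(4*π) < C_P = 3/(2*π).

u(x) = -6·sin(4*π/3·x), so u'(x) = -8*π*cos(4*π*x/3).
Writing u(x) = A·sin(kπx/L) with A = -6 and k = 2, use ∫_0^L sin²(kπx/L) dx = L/2 and ∫_0^L cos²(kπx/L) dx = L/2.
u² = 36·sin²(4*π/3·x) and (u')² = 64*π^2·cos²(4*π/3·x), and each of sin², cos² integrates to L/2 = 3/4 over (0, 3/2).
∫_0^3/2 u² dx = 27, so ||u||_L² = 3*sqrt(3).
∫_0^3/2 (u')² dx = 48*π^2, so ||u'||_L² = 4*sqrt(3)*π.
Ratio ||u||_L² / ||u'||_L² = 3/(4*π).
Sharp Poincaré constant on H^1_0(0, 3/2) is C_P = L/π = 3/(2*π), achieved by sin(2*π/3·x).
This is the k = 2 harmonic; the ratio L/(kπ) is strictly less than C_P = L/π, consistent with the sharp inequality ||u||_L² ≤ C_P ||u'||_L².


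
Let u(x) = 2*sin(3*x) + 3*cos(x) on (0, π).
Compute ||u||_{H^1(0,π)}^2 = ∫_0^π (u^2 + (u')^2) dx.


||u||_{H^1(0,π)}^2 = 29*π

u'(x) = -3*sin(x) + 6*cos(3*x).
Expand u² and (u')² and integrate term by term on (0, π), using: for integers n ≥ 1, ∫_0^π sin²(nx) dx = ∫_0^π cos²(nx) dx = π/2; for n ≠ n', ∫_0^π sin(nx)sin(n'x) dx = ∫_0^π cos(nx)cos(n'x) dx = 0; and by product-to-sum, ∫_0^π sin(nx)cos(n'x) dx = ½∫_0^π [sin((n+n')x) + sin((n−n')x)] dx, which is 0 when n+n' is even and 2n/(n²−n'²) when n+n' is odd (it need not vanish on (0, π)).
  u² squared terms: (2)²·∫sin(3x)² dx = 4·π/2 = 2*π;  (3)²·∫cos(x)² dx = 9·π/2 = 9*π/2.
  u² cross terms: 2·(2)·(3)·∫sin(3x)·cos(x) dx = 12·(0) = 0.
  So ∫_0^π u² dx = 2*π + 9*π/2 + 0 = 13*π/2.
  (u')² squared terms: (-3)²·∫sin(x)² dx = 9·π/2 = 9*π/2;  (6)²·∫cos(3x)² dx = 36·π/2 = 18*π.
  (u')² cross terms: 2·(-3)·(6)·∫sin(x)·cos(3x) dx = -36·(0) = 0.
  So ∫_0^π (u')² dx = 9*π/2 + 18*π + 0 = 45*π/2.
||u||_{H^1}^2 = (13*π/2) + (45*π/2) = 29*π.


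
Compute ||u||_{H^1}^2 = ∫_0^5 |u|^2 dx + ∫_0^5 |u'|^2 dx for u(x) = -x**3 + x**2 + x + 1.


||u||_{H^1}^2 = 193285/21

The H^1 norm (squared) on an interval (0, L) is
  ||u||_{H^1}^2 = ∫_0^L u(x)^2 dx + ∫_0^L u'(x)^2 dx.
Compute u'(x) = -3*x**2 + 2*x + 1.
Then u(x)^2 = x**6 - 2*x**5 - x**4 + 3*x**2 + 2*x + 1 and u'(x)^2 = 9*x**4 - 12*x**3 - 2*x**2 + 4*x + 1.
Integrate each monomial from 0 to 5 using ∫_0^5 c·x^n dx = c·5^(n+1)/(n+1):
  ∫_0^5 u(x)^2 dx = ∫_0^5 (x^6 - 2*x^5 - x^4 + 3*x^2 + 2*x + 1) dx. Term by term:
    ∫_0^5 x^6 dx = 78125/7;  ∫_0^5 -2*x^5 dx = -15625/3;  ∫_0^5 -x^4 dx = -625;
    ∫_0^5 3*x^2 dx = 125;  ∫_0^5 2*x dx = 25;  ∫_0^5 1 dx = 5.
  Sum: 78125/7 − 15625/3 − 625 + 125 + 25 + 5 = 115130/21.
  ∫_0^5 u'(x)^2 dx = ∫_0^5 (9*x^4 - 12*x^3 - 2*x^2 + 4*x + 1) dx. Term by term:
    ∫_0^5 9*x^4 dx = 5625;  ∫_0^5 -12*x^3 dx = -1875;  ∫_0^5 -2*x^2 dx = -250/3;
    ∫_0^5 4*x dx = 50;  ∫_0^5 1 dx = 5.
  Sum: 5625 − 1875 − 250/3 + 50 + 5 = 11165/3.
Adding: ||u||_{H^1}^2 = 115130/21 + 11165/3 = 193285/21.


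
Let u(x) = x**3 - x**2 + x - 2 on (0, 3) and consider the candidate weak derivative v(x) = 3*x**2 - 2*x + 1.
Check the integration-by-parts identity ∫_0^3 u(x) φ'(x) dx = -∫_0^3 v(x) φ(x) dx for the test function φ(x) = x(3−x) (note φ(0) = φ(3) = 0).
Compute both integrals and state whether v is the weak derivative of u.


LHS = -549/20, RHS = -549/20. Yes, v = u' weakly.

u(x) = x**3 - x**2 + x - 2, classical derivative u'(x) = 3*x**2 - 2*x + 1.
φ(x) = x(3−x), so φ'(x) = 3 - 2*x.
Note φ(0) = φ(3) = 0, so the boundary term u·φ vanishes.
LHS = ∫_0^3 u(x) φ'(x) dx = ∫_0^3 (-2*x^4 + 5*x^3 - 5*x^2 + 7*x - 6) dx. Term by term:
  ∫_0^3 -2*x^4 dx = -486/5;  ∫_0^3 5*x^3 dx = 405/4;  ∫_0^3 -5*x^2 dx = -45;
  ∫_0^3 7*x dx = 63/2;  ∫_0^3 -6 dx = -18.
Sum: -486/5 + 405/4 − 45 + 63/2 − 18 = -549/20.
So LHS = -549/20.
∫_0^3 v(x) φ(x) dx = ∫_0^3 (-3*x^4 + 11*x^3 - 7*x^2 + 3*x) dx. Term by term:
  ∫_0^3 -3*x^4 dx = -729/5;  ∫_0^3 11*x^3 dx = 891/4;  ∫_0^3 -7*x^2 dx = -63;
  ∫_0^3 3*x dx = 27/2.
Sum: -729/5 + 891/4 − 63 + 27/2 = 549/20.
So RHS = -∫_0^3 v(x) φ(x) dx = -549/20.
LHS = RHS, so the identity holds for this test φ.
Moreover u is smooth here and v(x) = u'(x) = 3*x**2 - 2*x + 1 pointwise, so the identity holds for every test function. Hence v is the weak derivative of u.


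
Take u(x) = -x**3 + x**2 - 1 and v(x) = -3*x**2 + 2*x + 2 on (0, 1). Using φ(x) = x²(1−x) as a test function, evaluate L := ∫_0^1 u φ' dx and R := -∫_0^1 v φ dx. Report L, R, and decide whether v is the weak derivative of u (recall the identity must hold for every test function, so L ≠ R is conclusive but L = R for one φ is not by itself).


LHS = 0, RHS = -1/6. No, v is not the weak derivative of u.

u(x) = -x**3 + x**2 - 1, classical derivative u'(x) = -3*x**2 + 2*x.
φ(x) = x²(1−x), so φ'(x) = x*(2 - 3*x).
Note φ(0) = φ(1) = 0, so the boundary term u·φ vanishes.
LHS = ∫_0^1 u(x) φ'(x) dx = ∫_0^1 (3*x^5 - 5*x^4 + 2*x^3 + 3*x^2 - 2*x) dx. Term by term:
  ∫_0^1 3*x^5 dx = 1/2;  ∫_0^1 -5*x^4 dx = -1;  ∫_0^1 2*x^3 dx = 1/2;
  ∫_0^1 3*x^2 dx = 1;  ∫_0^1 -2*x dx = -1.
Sum: 1/2 − 1 + 1/2 + 1 − 1 = 0.
So LHS = 0.
∫_0^1 v(x) φ(x) dx = ∫_0^1 (3*x^5 - 5*x^4 + 2*x^2) dx. Term by term:
  ∫_0^1 3*x^5 dx = 1/2;  ∫_0^1 -5*x^4 dx = -1;  ∫_0^1 2*x^2 dx = 2/3.
Sum: 1/2 − 1 + 2/3 = 1/6.
So RHS = -∫_0^1 v(x) φ(x) dx = -1/6.
LHS − RHS = 1/6 ≠ 0, so the identity fails.
(For a valid weak derivative the identity must hold for EVERY test function, in particular this one. The failure shows v is NOT the weak derivative of u.)
Correct weak derivative would be u'(x) = -3*x**2 + 2*x.


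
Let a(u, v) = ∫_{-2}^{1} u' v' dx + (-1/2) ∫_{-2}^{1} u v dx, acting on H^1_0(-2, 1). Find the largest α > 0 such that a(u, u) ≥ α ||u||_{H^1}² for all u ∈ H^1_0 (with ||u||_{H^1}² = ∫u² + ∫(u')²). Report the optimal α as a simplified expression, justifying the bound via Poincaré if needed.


α = (-9/2 + π^2)/(9 + π^2)

Coercivity of a(·,·) on H^1_0(-2, 1) means a(u, u) ≥ α ||u||_{H^1}² for every u ∈ H^1_0.
The interval has length L = 3, and Poincaré/coercivity depend only on L. Here a(u, u) = ∫(u')² + (-1/2)·∫u².
Here c = -1/2 < 0 with |c| < (π/L)² = π^2/9, so coercivity still holds. The condition a(u,u) ≥ α||u||_{H^1}² reads (1−α)∫(u')² ≥ (α−c)∫u². Any admissible α is ≤ 1 (rapidly oscillating u have ∫u²/∫(u')² → 0), and α = 1 would force 0 ≥ (1−c)∫u², impossible since c < 1; so 1−α > 0. By the sharp Poincaré inequality on H^1_0 of an interval of length L, ∫(u')² ≥ (π/L)²∫u² with equality for the first sine mode sin(π(x−x₀)/L) (x₀ the left endpoint), so the inequality holds for all u iff (1−α)(π/L)² ≥ α − c, i.e. α ≤ ((π/L)² + c)/((π/L)² + 1) = (1 + c(L/π)²)/(1 + (L/π)²). (Direct route, valid since c ≤ 0: Poincaré gives c∫u² ≥ c(L/π)²∫(u')², so a(u,u) ≥ (1 + c(L/π)²)∫(u')², while ||u||_{H^1}² ≤ (1 + (L/π)²)∫(u')²; dividing yields the same α.) With (π/L)² = π^2/9 and c = -1/2, the largest admissible constant is α = ((π/L)² + c)/((π/L)² + 1).
Simplifying, α = (-9/2 + π^2)/(9 + π^2).


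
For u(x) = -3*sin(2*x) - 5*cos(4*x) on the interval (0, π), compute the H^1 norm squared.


||u||_{H^1(0,π)}^2 = 235*π

u'(x) = 20*sin(4*x) - 6*cos(2*x).
Expand u² and (u')² and integrate term by term on (0, π), using: for integers n ≥ 1, ∫_0^π sin²(nx) dx = ∫_0^π cos²(nx) dx = π/2; for n ≠ n', ∫_0^π sin(nx)sin(n'x) dx = ∫_0^π cos(nx)cos(n'x) dx = 0; and by product-to-sum, ∫_0^π sin(nx)cos(n'x) dx = ½∫_0^π [sin((n+n')x) + sin((n−n')x)] dx, which is 0 when n+n' is even and 2n/(n²−n'²) when n+n' is odd (it need not vanish on (0, π)).
  u² squared terms: (-5)²·∫cos(4x)² dx = 25·π/2 = 25*π/2;  (-3)²·∫sin(2x)² dx = 9·π/2 = 9*π/2.
  u² cross terms: 2·(-5)·(-3)·∫cos(4x)·sin(2x) dx = 30·(0) = 0.
  So ∫_0^π u² dx = 25*π/2 + 9*π/2 + 0 = 17*π.
  (u')² squared terms: (-6)²·∫cos(2x)² dx = 36·π/2 = 18*π;  (20)²·∫sin(4x)² dx = 400·π/2 = 200*π.
  (u')² cross terms: 2·(-6)·(20)·∫cos(2x)·sin(4x) dx = -240·(0) = 0.
  So ∫_0^π (u')² dx = 18*π + 200*π + 0 = 218*π.
||u||_{H^1}^2 = (17*π) + (218*π) = 235*π.


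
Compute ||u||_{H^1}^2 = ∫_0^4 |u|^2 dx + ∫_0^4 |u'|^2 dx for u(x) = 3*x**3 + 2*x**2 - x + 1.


||u||_{H^1}^2 = 1755752/35

The H^1 norm (squared) on an interval (0, L) is
  ||u||_{H^1}^2 = ∫_0^L u(x)^2 dx + ∫_0^L u'(x)^2 dx.
Compute u'(x) = 9*x**2 + 4*x - 1.
Then u(x)^2 = 9*x**6 + 12*x**5 - 2*x**4 + 2*x**3 + 5*x**2 - 2*x + 1 and u'(x)^2 = 81*x**4 + 72*x**3 - 2*x**2 - 8*x + 1.
Integrate each monomial from 0 to 4 using ∫_0^4 c·x^n dx = c·4^(n+1)/(n+1):
  ∫_0^4 u(x)^2 dx = ∫_0^4 (9*x^6 + 12*x^5 - 2*x^4 + 2*x^3 + 5*x^2 - 2*x + 1) dx. Term by term:
    ∫_0^4 9*x^6 dx = 147456/7;  ∫_0^4 12*x^5 dx = 8192;  ∫_0^4 -2*x^4 dx = -2048/5;
    ∫_0^4 2*x^3 dx = 128;  ∫_0^4 5*x^2 dx = 320/3;  ∫_0^4 -2*x dx = -16;
    ∫_0^4 1 dx = 4.
  Sum: 147456/7 + 8192 − 2048/5 + 128 + 320/3 − 16 + 4 = 3052372/105.
  ∫_0^4 u'(x)^2 dx = ∫_0^4 (81*x^4 + 72*x^3 - 2*x^2 - 8*x + 1) dx. Term by term:
    ∫_0^4 81*x^4 dx = 82944/5;  ∫_0^4 72*x^3 dx = 4608;  ∫_0^4 -2*x^2 dx = -128/3;
    ∫_0^4 -8*x dx = -64;  ∫_0^4 1 dx = 4.
  Sum: 82944/5 + 4608 − 128/3 − 64 + 4 = 316412/15.
Adding: ||u||_{H^1}^2 = 3052372/105 + 316412/15 = 1755752/35.


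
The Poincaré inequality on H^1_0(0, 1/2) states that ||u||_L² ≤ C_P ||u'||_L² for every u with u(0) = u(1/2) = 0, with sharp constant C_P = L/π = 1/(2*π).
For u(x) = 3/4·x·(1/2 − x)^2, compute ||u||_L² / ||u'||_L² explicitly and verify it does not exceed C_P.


||u||_L² / ||u'||_L² = sqrt(14)/28 < C_P = 1/(2*π).

u(x) = 3/4·x·(1/2 − x)^2, so u'(x) = 9*x^2/4 - 3*x/2 + 3/16.
u(x) = 3/4·x·(1/2 − x)^2 vanishes at x = 0 and x = 1/2, so u ∈ H^1_0(0, 1/2). Differentiate via the product rule and integrate the resulting polynomials term by term.
  ∫_0^1/2 u² dx = ∫_0^1/2 (9*x^6/16 - 9*x^5/8 + 27*x^4/32 - 9*x^3/32 + 9*x^2/256) dx. Term by term:
    ∫_0^1/2 9*x^6/16 dx = 9/14336;  ∫_0^1/2 -9*x^5/8 dx = -3/1024;  ∫_0^1/2 27*x^4/32 dx = 27/5120;
    ∫_0^1/2 -9*x^3/32 dx = -9/2048;  ∫_0^1/2 9*x^2/256 dx = 3/2048.
  Sum: 9/14336 − 3/1024 + 27/5120 − 9/2048 + 3/2048 = 3/71680.
  ∫_0^1/2 (u')² dx = ∫_0^1/2 (81*x^4/16 - 27*x^3/4 + 99*x^2/32 - 9*x/16 + 9/256) dx. Term by term:
    ∫_0^1/2 81*x^4/16 dx = 81/2560;  ∫_0^1/2 -27*x^3/4 dx = -27/256;  ∫_0^1/2 99*x^2/32 dx = 33/256;
    ∫_0^1/2 -9*x/16 dx = -9/128;  ∫_0^1/2 9/256 dx = 9/512.
  Sum: 81/2560 − 27/256 + 33/256 − 9/128 + 9/512 = 3/1280.
∫_0^1/2 u² dx = 3/71680, so ||u||_L² = sqrt(210)/2240.
∫_0^1/2 (u')² dx = 3/1280, so ||u'||_L² = sqrt(15)/80.
Ratio ||u||_L² / ||u'||_L² = sqrt(14)/28.
Sharp Poincaré constant on H^1_0(0, 1/2) is C_P = L/π = 1/(2*π), achieved by sin(2*π·x).
A polynomial bump cannot attain the sharp Poincaré constant (only the first sine eigenfunction does), so the ratio is strictly less than C_P, consistent with ||u||_L² ≤ C_P ||u'||_L².


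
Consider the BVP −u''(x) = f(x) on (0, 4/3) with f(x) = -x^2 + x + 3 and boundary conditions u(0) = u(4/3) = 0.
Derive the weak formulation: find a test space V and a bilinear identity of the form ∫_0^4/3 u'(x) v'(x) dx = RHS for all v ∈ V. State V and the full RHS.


V = H^1_0(0, 4/3) (so v(0) = v(4/3) = 0); weak form: ∫_0^4/3 u'v' dx = ∫_0^4/3 (-x^2 + x + 3) v dx for all v ∈ V.

Multiply both sides by a test function v and integrate from 0 to 4/3:
  ∫_0^4/3 −u''(x) v(x) dx = ∫_0^4/3 f(x) v(x) dx.
Integrate the LHS by parts once:
  ∫_0^4/3 −u'' v dx = −[u'(x) v(x)]_0^4/3 + ∫_0^4/3 u'(x) v'(x) dx.
Thus ∫_0^4/3 u'(x) v'(x) dx = ∫_0^4/3 f(x) v(x) dx + [u'(x) v(x)]_0^4/3.
Choose V so that boundary terms are either known or forced to vanish.
u is Dirichlet: u(0) = u(4/3) = 0. Let V = H^1_0(0, 4/3); then v(0) = v(4/3) = 0, and [u' v]_0^4/3 = 0.
Weak formulation: find u (satisfying any essential BC) such that ∫_0^4/3 u'(x) v'(x) dx = ∫_0^4/3 f v dx for all v ∈ V.
Substituting f(x) = -x^2 + x + 3, the right-hand side is ∫_0^4/3 (-x^2 + x + 3) v dx.


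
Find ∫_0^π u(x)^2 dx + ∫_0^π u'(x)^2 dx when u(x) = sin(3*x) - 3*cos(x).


||u||_{H^1(0,π)}^2 = 14*π

u'(x) = 3*sin(x) + 3*cos(3*x).
Expand u² and (u')² and integrate term by term on (0, π), using: for integers n ≥ 1, ∫_0^π sin²(nx) dx = ∫_0^π cos²(nx) dx = π/2; for n ≠ n', ∫_0^π sin(nx)sin(n'x) dx = ∫_0^π cos(nx)cos(n'x) dx = 0; and by product-to-sum, ∫_0^π sin(nx)cos(n'x) dx = ½∫_0^π [sin((n+n')x) + sin((n−n')x)] dx, which is 0 when n+n' is even and 2n/(n²−n'²) when n+n' is odd (it need not vanish on (0, π)).
  u² squared terms: (-3)²·∫cos(x)² dx = 9·π/2 = 9*π/2;  (1)²·∫sin(3x)² dx = 1·π/2 = π/2.
  u² cross terms: 2·(-3)·(1)·∫cos(x)·sin(3x) dx = -6·(0) = 0.
  So ∫_0^π u² dx = 9*π/2 + π/2 + 0 = 5*π.
  (u')² squared terms: (3)²·∫cos(3x)² dx = 9·π/2 = 9*π/2;  (3)²·∫sin(x)² dx = 9·π/2 = 9*π/2.
  (u')² cross terms: 2·(3)·(3)·∫cos(3x)·sin(x) dx = 18·(0) = 0.
  So ∫_0^π (u')² dx = 9*π/2 + 9*π/2 + 0 = 9*π.
||u||_{H^1}^2 = (5*π) + (9*π) = 14*π.


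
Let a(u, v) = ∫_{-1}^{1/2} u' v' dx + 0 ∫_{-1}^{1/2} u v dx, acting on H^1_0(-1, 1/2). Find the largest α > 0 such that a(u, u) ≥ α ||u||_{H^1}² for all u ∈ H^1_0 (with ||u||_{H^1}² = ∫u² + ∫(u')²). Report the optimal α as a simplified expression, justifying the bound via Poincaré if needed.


α = 4*π^2/(9 + 4*π^2)

Coercivity of a(·,·) on H^1_0(-1, 1/2) means a(u, u) ≥ α ||u||_{H^1}² for every u ∈ H^1_0.
The interval has length L = 3/2, and Poincaré/coercivity depend only on L. Here a(u, u) = ∫(u')² + (0)·∫u².
Here c = 0, so a(u,u) = ∫(u')² alone. The condition a(u,u) ≥ α||u||_{H^1}² reads (1−α)∫(u')² ≥ (α−c)∫u². Any admissible α is ≤ 1 (rapidly oscillating u have ∫u²/∫(u')² → 0), and α = 1 would force 0 ≥ (1−c)∫u², impossible since c < 1; so 1−α > 0. By the sharp Poincaré inequality on H^1_0 of an interval of length L, ∫(u')² ≥ (π/L)²∫u² with equality for the first sine mode sin(π(x−x₀)/L) (x₀ the left endpoint), so the inequality holds for all u iff (1−α)(π/L)² ≥ α − c, i.e. α ≤ ((π/L)² + c)/((π/L)² + 1) = (1 + c(L/π)²)/(1 + (L/π)²). (Direct route, valid since c ≤ 0: Poincaré gives c∫u² ≥ c(L/π)²∫(u')², so a(u,u) ≥ (1 + c(L/π)²)∫(u')², while ||u||_{H^1}² ≤ (1 + (L/π)²)∫(u')²; dividing yields the same α.) With (π/L)² = 4*π^2/9 and c = 0, the largest admissible constant is α = ((π/L)² + c)/((π/L)² + 1).
Simplifying, α = 4*π^2/(9 + 4*π^2).
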